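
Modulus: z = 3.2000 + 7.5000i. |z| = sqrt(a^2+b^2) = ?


|z| = sqrt(3.2^2 + 7.5^2) = sqrt(10.24 + 56.25) = sqrt(66.49) = 8.1541

|z| = 8.1541


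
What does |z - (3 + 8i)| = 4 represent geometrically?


|z - z0| = r is a circle with center z0 and radius r.
Center = (3, 8), radius = 4

Circle with center (3, 8) and radius 4


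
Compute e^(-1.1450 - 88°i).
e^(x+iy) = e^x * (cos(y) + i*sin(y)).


e^-1.1450 = 0.3182
cos(-88°) = 0.0349
sin(-88°) = -0.9994
Real = 0.3182*0.0349 = 0.0111
Imag = 0.3182*(-0.9994) = -0.3180

0.0111 - 0.3180i


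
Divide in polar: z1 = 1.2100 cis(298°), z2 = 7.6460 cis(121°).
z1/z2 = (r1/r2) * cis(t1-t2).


r = 1.2100 / 7.6460 = 0.1583
theta = 298° - 121° = 177° = 177° (mod 360)

0.1583 cis(177°)


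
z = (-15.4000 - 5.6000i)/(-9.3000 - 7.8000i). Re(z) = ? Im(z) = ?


Multiply by conjugate: (-15.4000 - 5.6000i)(-9.3000 + 7.8000i) / ((-9.3)^2 + (-7.8)^2)
Numerator real = -15.4*(-9.3) - (5.6)*(-7.8) = 186.9
Numerator imag = -5.6*(-9.3) - (-15.4)*(-7.8) = -68.04
Denominator = 147.33
Re(z) = 186.9/147.33 = 1.2686
Im(z) = -68.04/147.33 = -0.4618

Re(z) = 1.2686, Im(z) = -0.4618


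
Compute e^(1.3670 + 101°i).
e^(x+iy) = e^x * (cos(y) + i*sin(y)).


e^1.3670 = 3.9236
cos(101°) = -0.19081
sin(101°) = 0.98163
Real = 3.9236*(-0.19081) = -0.7487
Imag = 3.9236*0.98163 = 3.8515

-0.7487 + 3.8515i


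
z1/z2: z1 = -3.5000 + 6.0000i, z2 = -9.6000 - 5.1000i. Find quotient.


Conjugate of z2 = -9.6000 + 5.1000i
Numerator: (-3.5000 + 6.0000i)(-9.6000 + 5.1000i) = 3.0000 - 75.4500i
Denominator: (-9.6)^2 + (-5.1)^2 = 118.17
Result = (3.0000 - 75.4500i)/118.17

0.0254 - 0.6385i


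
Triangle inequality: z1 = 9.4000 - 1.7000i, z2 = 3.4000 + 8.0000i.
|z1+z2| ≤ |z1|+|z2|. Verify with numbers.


|z1| = sqrt(9.4^2 + (-1.7)^2) = sqrt(91.25) = 9.5525
|z2| = sqrt(3.4^2 + 8^2) = sqrt(75.56) = 8.6925
z1+z2 = 12.8000 + 6.3000i
|z1+z2| = sqrt(203.53) = 14.2664
|z1|+|z2| = 9.5525 + 8.6925 = 18.2450

|z1+z2| = 14.2664 ≤ |z1|+|z2| = 18.2450 (verified)


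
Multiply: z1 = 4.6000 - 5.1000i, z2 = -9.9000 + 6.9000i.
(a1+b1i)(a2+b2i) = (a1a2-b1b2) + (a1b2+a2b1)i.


Real = 4.6*(-9.9) - (-5.1)*6.9 = -45.54 - (-35.19) = -10.35
Imag = 4.6*6.9 - (9.9)*(-5.1) = 31.74 + 50.49 = 82.23

-10.3500 + 82.2300i


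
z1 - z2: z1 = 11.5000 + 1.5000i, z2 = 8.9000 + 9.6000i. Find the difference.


Real: 11.5 - 8.9 = 2.6
Imag: 1.5 - 9.6 = -8.1

2.6000 - 8.1000i


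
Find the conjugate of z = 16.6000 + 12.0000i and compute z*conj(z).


z_bar = 16.6000 - 12.0000i
z*z_bar = 16.6^2 + 12^2 = 275.56 + 144 = 419.56

z_bar = 16.6000 - 12.0000i, z*z_bar = 419.56


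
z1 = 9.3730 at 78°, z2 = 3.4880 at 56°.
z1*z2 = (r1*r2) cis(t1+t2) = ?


r = 9.3730 * 3.4880 = 32.6930
theta = 78° + 56° = 134° = 134° (mod 360)

32.6930 cis(134°)


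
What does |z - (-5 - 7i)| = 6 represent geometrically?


|z - z0| = r is a circle with center z0 and radius r.
Center = (-5, -7), radius = 6

Circle with center (-5, -7) and radius 6


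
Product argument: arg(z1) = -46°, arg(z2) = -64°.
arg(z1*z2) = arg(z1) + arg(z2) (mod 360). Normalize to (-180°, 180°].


arg(z1*z2) = -46° - 64° = -110°
Normalized to (-180°, 180°]: -110°

-110°


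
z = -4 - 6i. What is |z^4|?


|z| = sqrt(16+36) = sqrt(52) = 7.2111
|z^4| = |z|^4 = (sqrt(52))^4 = 52^2 = 2704

|z^4| = 2704


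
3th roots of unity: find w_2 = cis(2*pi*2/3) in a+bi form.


Angle = 360*2/3 = 240°
a = cos(240°) = -0.5000
b = sin(240°) = -0.8660

-0.5000 - 0.8660i


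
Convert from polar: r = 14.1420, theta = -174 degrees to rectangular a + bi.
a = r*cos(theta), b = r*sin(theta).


a = 14.1420*cos(-174°) = 14.1420*(-0.99452) = -14.0645
b = 14.1420*sin(-174°) = 14.1420*(-0.104528) = -1.4782

-14.0645 - 1.4782i


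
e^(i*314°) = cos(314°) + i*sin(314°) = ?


cos(314°) = 0.6947
sin(314°) = -0.7193

e^(i*314°) = 0.6947 - 0.7193i


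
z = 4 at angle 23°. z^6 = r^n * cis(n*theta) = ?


r^6 = 4^6 = 4096
n*theta = 6*23° = 138° = 138° (mod 360)
a = 4096*cos(138°) = -3043.9212
b = 4096*sin(138°) = 2740.7590

4096 cis(138°) = -3043.9212 + 2740.7590i


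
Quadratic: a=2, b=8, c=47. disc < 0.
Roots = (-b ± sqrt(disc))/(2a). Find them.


disc = 8^2 - 4*2*47 = 64 - 376 = -312
sqrt(|disc|) = sqrt(312) = 17.6635
Real part = -8/(2*2) = -2.0000
Imag part = 17.6635/(2*2) = 4.4159

-2.0000 ± 4.4159i


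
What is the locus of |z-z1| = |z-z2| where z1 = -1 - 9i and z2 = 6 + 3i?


Equal distances means the locus is the perpendicular bisector of z1 and z2.
Midpoint = ((-1+6)/2, (-9+3)/2) = (2.5000, -3.0000)

Perpendicular bisector through (2.5000, -3.0000)


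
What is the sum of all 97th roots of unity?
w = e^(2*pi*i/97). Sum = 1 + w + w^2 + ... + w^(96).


The sum of all 97th roots of unity is 0.
Geometric series: (1 - w^97)/(1 - w) = (1-1)/(1-w) = 0 since w^97 = 1, w ≠ 1.
Alternatively: coefficient of z^96 in z^97 - 1 is 0.

0


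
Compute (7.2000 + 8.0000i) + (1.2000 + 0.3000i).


Real: 7.2 + 1.2 = 8.4
Imag: 8 + 0.3 = 8.3

8.4000 + 8.3000i


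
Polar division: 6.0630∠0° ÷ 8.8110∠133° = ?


r = 6.0630 / 8.8110 = 0.6881
theta = 0° - 133° = -133° = 227° (mod 360)

0.6881 cis(227°)


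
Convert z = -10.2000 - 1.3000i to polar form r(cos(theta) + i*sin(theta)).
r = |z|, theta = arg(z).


r = sqrt(104.04+1.69) = sqrt(105.73) = 10.2825
theta = atan2(-1.3, -10.2) = -172.7368 degrees

r = 10.2825, theta = -172.7368 degrees


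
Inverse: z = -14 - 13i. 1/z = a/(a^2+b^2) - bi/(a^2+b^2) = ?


|z|^2 = 196+169 = 365
1/z = (-14 + 13i)/365

1/z = -0.0384 + 0.0356i


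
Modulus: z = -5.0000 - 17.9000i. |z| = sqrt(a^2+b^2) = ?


|z| = sqrt((-5)^2 + (-17.9)^2) = sqrt(25 + 320.41) = sqrt(345.41) = 18.5852

|z| = 18.5852


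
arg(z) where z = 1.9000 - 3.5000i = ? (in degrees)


Re = 1.9, Im = -3.5
arg = atan2(-3.5, 1.9) = -61.5044 degrees

arg(z) = -61.5044 degrees


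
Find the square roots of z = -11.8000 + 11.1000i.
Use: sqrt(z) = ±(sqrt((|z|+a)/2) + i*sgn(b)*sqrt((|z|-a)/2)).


|z| = sqrt(139.24+123.21) = 16.2003
sqrt((|z|+a)/2) = sqrt((16.2003+(-11.8))/2) = sqrt(2.2002) = 1.4833
sqrt((|z|-a)/2) = sqrt((16.2003-(-11.8))/2) = sqrt(14.0002) = 3.7417

±(1.4833 + 3.7417i) i.e. 1.4833 + 3.7417i and -1.4833 - 3.7417i


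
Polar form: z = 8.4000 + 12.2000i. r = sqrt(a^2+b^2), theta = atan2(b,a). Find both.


r = sqrt(70.56+148.84) = sqrt(219.4) = 14.8122
theta = atan2(12.2, 8.4) = 55.4516 degrees

r = 14.8122, theta = 55.4516 degrees


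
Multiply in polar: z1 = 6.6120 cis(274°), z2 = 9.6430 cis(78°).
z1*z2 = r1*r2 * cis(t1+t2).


r = 6.6120 * 9.6430 = 63.7595
theta = 274° + 78° = 352° = 352° (mod 360)

63.7595 cis(352°)


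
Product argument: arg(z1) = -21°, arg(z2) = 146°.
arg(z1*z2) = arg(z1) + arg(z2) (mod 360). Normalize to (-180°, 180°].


arg(z1*z2) = -21° + 146° = 125°
Normalized to (-180°, 180°]: 125°

125°


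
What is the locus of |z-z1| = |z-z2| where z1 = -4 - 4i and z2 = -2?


Equal distances means the locus is the perpendicular bisector of z1 and z2.
Midpoint = ((-4+(-2))/2, (-4+0)/2) = (-3.0000, -2.0000)

Perpendicular bisector through (-3.0000, -2.0000)


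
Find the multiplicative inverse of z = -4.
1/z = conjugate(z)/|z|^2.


|z|^2 = 16+0 = 16
1/z = (-4 - 0i)/16

1/z = -0.2500 + 0i


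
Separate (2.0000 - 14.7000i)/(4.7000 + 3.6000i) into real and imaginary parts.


Multiply by conjugate: (2.0000 - 14.7000i)(4.7000 - 3.6000i) / (4.7^2 + 3.6^2)
Numerator real = 2*4.7 - (14.7)*3.6 = -43.52
Numerator imag = -14.7*4.7 - 2*3.6 = -76.29
Denominator = 35.05
Re(z) = -43.52/35.05 = -1.2417
Im(z) = -76.29/35.05 = -2.1766

Re(z) = -1.2417, Im(z) = -2.1766


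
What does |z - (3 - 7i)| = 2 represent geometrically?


|z - z0| = r is a circle with center z0 and radius r.
Center = (3, -7), radius = 2

Circle with center (3, -7) and radius 2


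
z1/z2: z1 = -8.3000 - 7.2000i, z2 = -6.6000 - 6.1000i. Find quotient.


Conjugate of z2 = -6.6000 + 6.1000i
Numerator: (-8.3000 - 7.2000i)(-6.6000 + 6.1000i) = 98.7000 - 3.1100i
Denominator: (-6.6)^2 + (-6.1)^2 = 80.77
Result = (98.7000 - 3.1100i)/80.77

1.2220 - 0.0385i


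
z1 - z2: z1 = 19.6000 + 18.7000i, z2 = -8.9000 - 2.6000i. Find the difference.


Real: 19.6 + 8.9 = 28.5
Imag: 18.7 + 2.6 = 21.3

28.5000 + 21.3000i


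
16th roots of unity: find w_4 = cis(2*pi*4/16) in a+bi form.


Angle = 360*4/16 = 90°
a = cos(90°) = 0
b = sin(90°) = 1.0000

0 + 1.0000i


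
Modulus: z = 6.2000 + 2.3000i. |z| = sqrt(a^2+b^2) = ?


|z| = sqrt(6.2^2 + 2.3^2) = sqrt(38.44 + 5.29) = sqrt(43.73) = 6.6129

|z| = 6.6129


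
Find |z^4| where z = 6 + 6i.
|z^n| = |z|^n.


|z| = sqrt(36+36) = sqrt(72) = 8.4853
|z^4| = |z|^4 = (sqrt(72))^4 = 72^2 = 5184

|z^4| = 5184


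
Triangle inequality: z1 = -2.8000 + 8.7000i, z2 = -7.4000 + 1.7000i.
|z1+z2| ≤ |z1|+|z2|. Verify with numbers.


|z1| = sqrt((-2.8)^2 + 8.7^2) = sqrt(83.53) = 9.1395
|z2| = sqrt((-7.4)^2 + 1.7^2) = sqrt(57.65) = 7.5928
z1+z2 = -10.2000 + 10.4000i
|z1+z2| = sqrt(212.2) = 14.5671
|z1|+|z2| = 9.1395 + 7.5928 = 16.7323

|z1+z2| = 14.5671 ≤ |z1|+|z2| = 16.7323 (verified)


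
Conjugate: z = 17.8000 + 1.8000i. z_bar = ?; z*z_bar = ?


z_bar = 17.8000 - 1.8000i
z*z_bar = 17.8^2 + 1.8^2 = 316.84 + 3.24 = 320.08

z_bar = 17.8000 - 1.8000i, z*z_bar = 320.08


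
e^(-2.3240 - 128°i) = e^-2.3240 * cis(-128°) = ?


e^-2.3240 = 0.0979
cos(-128°) = -0.6157
sin(-128°) = -0.788
Real = 0.0979*(-0.6157) = -0.0603
Imag = 0.0979*(-0.788) = -0.0771

-0.0603 - 0.0771i


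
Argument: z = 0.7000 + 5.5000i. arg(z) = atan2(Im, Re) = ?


Re = 0.7, Im = 5.5
arg = atan2(5.5, 0.7) = 82.7468 degrees

arg(z) = 82.7468 degrees


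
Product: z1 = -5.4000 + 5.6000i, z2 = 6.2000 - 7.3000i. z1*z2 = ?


Real = -5.4*6.2 - 5.6*(-7.3) = -33.48 - (-40.88) = 7.4
Imag = -5.4*(-7.3) + 6.2*5.6 = 39.42 + 34.72 = 74.14

7.4000 + 74.1400i


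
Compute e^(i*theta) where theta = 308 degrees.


cos(308°) = 0.6157
sin(308°) = -0.7880

e^(i*308°) = 0.6157 - 0.7880i


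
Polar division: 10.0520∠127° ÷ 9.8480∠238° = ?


r = 10.0520 / 9.8480 = 1.0207
theta = 127° - 238° = -111° = 249° (mod 360)

1.0207 cis(249°)


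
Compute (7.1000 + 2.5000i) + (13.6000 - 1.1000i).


Real: 7.1 + 13.6 = 20.7
Imag: 2.5 - 1.1 = 1.4

20.7000 + 1.4000i


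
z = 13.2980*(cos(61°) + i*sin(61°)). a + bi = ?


a = 13.2980*cos(61°) = 13.2980*0.48481 = 6.4470
b = 13.2980*sin(61°) = 13.2980*0.87462 = 11.6307

6.4470 + 11.6307i


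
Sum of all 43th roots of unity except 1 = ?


With w = e^(2*pi*i/43), all 43 of the 43th roots of unity w^0 = 1, w, ..., w^(42) sum to 0: 1 + w + ... + w^(42) = (1 - w^43)/(1 - w) = 0 since w^43 = 1, w ≠ 1.
Removing the root 1: w + w^2 + ... + w^(42) = 0 - 1 = -1

Sum = -1


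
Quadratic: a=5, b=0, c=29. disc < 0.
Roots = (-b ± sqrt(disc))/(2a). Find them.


disc = 0^2 - 4*5*29 = 0 - 580 = -580
sqrt(|disc|) = sqrt(580) = 24.0832
Real part = 0/(2*5) = 0
Imag part = 24.0832/(2*5) = 2.4083

0 ± 2.4083i


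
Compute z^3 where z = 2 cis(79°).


r^3 = 2^3 = 8
n*theta = 3*79° = 237° = 237° (mod 360)
a = 8*cos(237°) = -4.3571
b = 8*sin(237°) = -6.7094

8 cis(237°) = -4.3571 - 6.7094i


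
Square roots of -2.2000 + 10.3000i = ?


|z| = sqrt(4.84+106.09) = 10.5323
sqrt((|z|+a)/2) = sqrt((10.5323+(-2.2))/2) = sqrt(4.1662) = 2.0411
sqrt((|z|-a)/2) = sqrt((10.5323-(-2.2))/2) = sqrt(6.3662) = 2.5231

±(2.0411 + 2.5231i) i.e. 2.0411 + 2.5231i and -2.0411 - 2.5231i


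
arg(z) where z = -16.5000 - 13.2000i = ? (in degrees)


Re = -16.5, Im = -13.2
arg = atan2(-13.2, -16.5) = -141.3402 degrees

arg(z) = -141.3402 degrees


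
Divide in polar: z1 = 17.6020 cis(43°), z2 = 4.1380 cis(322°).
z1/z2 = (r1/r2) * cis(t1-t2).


r = 17.6020 / 4.1380 = 4.2537
theta = 43° - 322° = -279° = 81° (mod 360)

4.2537 cis(81°)


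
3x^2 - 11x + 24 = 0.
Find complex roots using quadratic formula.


disc = (-11)^2 - 4*3*24 = 121 - 288 = -167
sqrt(|disc|) = sqrt(167) = 12.9228
Real part = 11/(2*3) = 1.8333
Imag part = 12.9228/(2*3) = 2.1538

1.8333 ± 2.1538i


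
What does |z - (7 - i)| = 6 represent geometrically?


|z - z0| = r is a circle with center z0 and radius r.
Center = (7, -1), radius = 6

Circle with center (7, -1) and radius 6


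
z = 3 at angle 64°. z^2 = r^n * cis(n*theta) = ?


r^2 = 3^2 = 9
n*theta = 2*64° = 128° = 128° (mod 360)
a = 9*cos(128°) = -5.5410
b = 9*sin(128°) = 7.0921

9 cis(128°) = -5.5410 + 7.0921i


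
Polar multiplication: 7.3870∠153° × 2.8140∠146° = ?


r = 7.3870 * 2.8140 = 20.7870
theta = 153° + 146° = 299° = 299° (mod 360)

20.7870 cis(299°)


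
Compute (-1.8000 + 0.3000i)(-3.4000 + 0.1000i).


Real = -1.8*(-3.4) - 0.3*0.1 = 6.12 - 0.03 = 6.09
Imag = -1.8*0.1 - (3.4)*0.3 = -0.18 - (1.02) = -1.2

6.0900 - 1.2000i


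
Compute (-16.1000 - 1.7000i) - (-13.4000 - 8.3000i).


Real: -16.1 + 13.4 = -2.7
Imag: -1.7 + 8.3 = 6.6

-2.7000 + 6.6000i


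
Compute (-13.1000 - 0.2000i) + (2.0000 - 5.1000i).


Real: -13.1 + 2 = -11.1
Imag: -0.2 - 5.1 = -5.3

-11.1000 - 5.3000i


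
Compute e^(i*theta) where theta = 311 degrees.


cos(311°) = 0.6561
sin(311°) = -0.7547

e^(i*311°) = 0.6561 - 0.7547i


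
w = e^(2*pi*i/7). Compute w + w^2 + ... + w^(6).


With w = e^(2*pi*i/7), all 7 of the 7th roots of unity w^0 = 1, w, ..., w^(6) sum to 0: 1 + w + ... + w^(6) = (1 - w^7)/(1 - w) = 0 since w^7 = 1, w ≠ 1.
Removing the root 1: w + w^2 + ... + w^(6) = 0 - 1 = -1

Sum = -1


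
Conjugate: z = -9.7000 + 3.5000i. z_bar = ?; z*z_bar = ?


z_bar = -9.7000 - 3.5000i
z*z_bar = (-9.7)^2 + 3.5^2 = 94.09 + 12.25 = 106.34

z_bar = -9.7000 - 3.5000i, z*z_bar = 106.34


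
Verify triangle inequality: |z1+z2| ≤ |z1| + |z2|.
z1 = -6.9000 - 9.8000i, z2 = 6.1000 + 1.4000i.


|z1| = sqrt((-6.9)^2 + (-9.8)^2) = sqrt(143.65) = 11.9854
|z2| = sqrt(6.1^2 + 1.4^2) = sqrt(39.17) = 6.2586
z1+z2 = -0.8000 - 8.4000i
|z1+z2| = sqrt(71.2) = 8.4380
|z1|+|z2| = 11.9854 + 6.2586 = 18.2440

|z1+z2| = 8.4380 ≤ |z1|+|z2| = 18.2440 (verified)


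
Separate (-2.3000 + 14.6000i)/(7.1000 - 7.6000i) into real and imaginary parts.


Multiply by conjugate: (-2.3000 + 14.6000i)(7.1000 + 7.6000i) / (7.1^2 + (-7.6)^2)
Numerator real = -2.3*7.1 + 14.6*(-7.6) = -127.29
Numerator imag = 14.6*7.1 - (-2.3)*(-7.6) = 86.18
Denominator = 108.17
Re(z) = -127.29/108.17 = -1.1768
Im(z) = 86.18/108.17 = 0.7967

Re(z) = -1.1768, Im(z) = 0.7967


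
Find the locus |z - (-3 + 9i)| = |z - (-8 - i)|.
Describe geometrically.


Equal distances means the locus is the perpendicular bisector of z1 and z2.
Midpoint = ((-3+(-8))/2, (9+(-1))/2) = (-5.5000, 4.0000)

Perpendicular bisector through (-5.5000, 4.0000)


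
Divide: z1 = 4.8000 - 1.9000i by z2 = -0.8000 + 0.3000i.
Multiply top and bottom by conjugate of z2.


Conjugate of z2 = -0.8000 - 0.3000i
Numerator: (4.8000 - 1.9000i)(-0.8000 - 0.3000i) = -4.4100 + 0.0800i
Denominator: (-0.8)^2 + 0.3^2 = 0.73
Result = (-4.4100 + 0.0800i)/0.73

-6.0411 + 0.1096i


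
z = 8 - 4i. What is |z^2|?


|z| = sqrt(64+16) = sqrt(80) = 8.9443
|z^2| = |z|^2 = (sqrt(80))^2 = 80

|z^2| = 80


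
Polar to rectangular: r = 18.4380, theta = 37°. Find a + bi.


a = 18.4380*cos(37°) = 18.4380*0.7986355 = 14.7252
b = 18.4380*sin(37°) = 18.4380*0.601815 = 11.0963

14.7252 + 11.0963i


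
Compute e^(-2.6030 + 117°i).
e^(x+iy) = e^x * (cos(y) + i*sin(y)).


e^-2.6030 = 0.0741
cos(117°) = -0.454
sin(117°) = 0.891
Real = 0.0741*(-0.454) = -0.0336
Imag = 0.0741*0.891 = 0.0660

-0.0336 + 0.0660i


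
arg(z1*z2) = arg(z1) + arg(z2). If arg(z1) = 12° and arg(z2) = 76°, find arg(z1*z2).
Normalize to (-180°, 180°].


arg(z1*z2) = 12° + 76° = 88°
Normalized to (-180°, 180°]: 88°

88°


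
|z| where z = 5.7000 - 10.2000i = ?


|z| = sqrt(5.7^2 + (-10.2)^2) = sqrt(32.49 + 104.04) = sqrt(136.53) = 11.6846

|z| = 11.6846


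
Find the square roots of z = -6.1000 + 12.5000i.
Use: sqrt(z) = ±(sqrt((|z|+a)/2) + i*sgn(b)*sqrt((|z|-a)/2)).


|z| = sqrt(37.21+156.25) = 13.9090
sqrt((|z|+a)/2) = sqrt((13.9090+(-6.1))/2) = sqrt(3.9045) = 1.9760
sqrt((|z|-a)/2) = sqrt((13.9090-(-6.1))/2) = sqrt(10.0045) = 3.1630

±(1.9760 + 3.1630i) i.e. 1.9760 + 3.1630i and -1.9760 - 3.1630i


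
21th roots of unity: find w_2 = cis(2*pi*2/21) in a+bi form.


Angle = 360*2/21 = 34.2857°
a = cos(34.2857°) = 0.8262
b = sin(34.2857°) = 0.5633

0.8262 + 0.5633i


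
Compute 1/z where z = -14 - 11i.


|z|^2 = 196+121 = 317
1/z = (-14 + 11i)/317

1/z = -0.0442 + 0.0347i


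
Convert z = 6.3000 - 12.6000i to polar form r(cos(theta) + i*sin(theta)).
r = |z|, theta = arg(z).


r = sqrt(39.69+158.76) = sqrt(198.45) = 14.0872
theta = atan2(-12.6, 6.3) = -63.4349 degrees

r = 14.0872, theta = -63.4349 degrees


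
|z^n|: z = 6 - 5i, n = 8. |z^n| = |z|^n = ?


|z| = sqrt(36+25) = sqrt(61) = 7.8102
|z^8| = |z|^8 = (sqrt(61))^8 = 61^4 = 13845841

|z^8| = 13845841


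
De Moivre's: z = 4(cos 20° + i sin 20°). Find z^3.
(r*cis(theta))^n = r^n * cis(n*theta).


r^3 = 4^3 = 64
n*theta = 3*20° = 60° = 60° (mod 360)
a = 64*cos(60°) = 32.0000
b = 64*sin(60°) = 55.4256

64 cis(60°) = 32.0000 + 55.4256i


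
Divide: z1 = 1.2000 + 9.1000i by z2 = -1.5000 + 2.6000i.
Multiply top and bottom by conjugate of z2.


Conjugate of z2 = -1.5000 - 2.6000i
Numerator: (1.2000 + 9.1000i)(-1.5000 - 2.6000i) = 21.8600 - 16.7700i
Denominator: (-1.5)^2 + 2.6^2 = 9.01
Result = (21.8600 - 16.7700i)/9.01

2.4262 - 1.8613i


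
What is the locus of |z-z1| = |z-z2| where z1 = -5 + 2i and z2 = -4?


Equal distances means the locus is the perpendicular bisector of z1 and z2.
Midpoint = ((-5+(-4))/2, (2+0)/2) = (-4.5000, 1.0000)

Perpendicular bisector through (-4.5000, 1.0000)


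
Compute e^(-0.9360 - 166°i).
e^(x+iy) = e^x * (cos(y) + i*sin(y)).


e^-0.9360 = 0.3922
cos(-166°) = -0.9702957
sin(-166°) = -0.2419
Real = 0.3922*(-0.9702957) = -0.3805
Imag = 0.3922*(-0.2419) = -0.0949

-0.3805 - 0.0949i


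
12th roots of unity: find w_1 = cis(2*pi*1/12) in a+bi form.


Angle = 360*1/12 = 30°
a = cos(30°) = 0.8660
b = sin(30°) = 0.5000

0.8660 + 0.5000i


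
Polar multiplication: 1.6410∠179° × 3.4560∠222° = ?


r = 1.6410 * 3.4560 = 5.6713
theta = 179° + 222° = 401° = 41° (mod 360)

5.6713 cis(41°)


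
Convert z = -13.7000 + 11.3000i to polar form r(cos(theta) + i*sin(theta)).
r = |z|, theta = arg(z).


r = sqrt(187.69+127.69) = sqrt(315.38) = 17.7589
theta = atan2(11.3, -13.7) = 140.4836 degrees

r = 17.7589, theta = 140.4836 degrees


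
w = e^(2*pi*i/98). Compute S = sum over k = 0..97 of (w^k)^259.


The roots are w_k = w^k with w = e^(2*pi*i/98), and (w^k)^259 = (w^259)^k.
So S = 1 + u + u^2 + ... + u^(97) with u = w^259.
259 = 2*98 + 63, so 259 is not a multiple of 98: u = (w^98)^2 * w^63 = w^63 ≠ 1 (w is a primitive 98th root), while u^98 = (w^98)^259 = 1.
Geometric series: S = (1 - u^98)/(1 - u) = (1 - 1)/(1 - u) = 0

S = 0


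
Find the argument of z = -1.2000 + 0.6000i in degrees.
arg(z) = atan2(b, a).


Re = -1.2, Im = 0.6
arg = atan2(0.6, -1.2) = 153.4349 degrees

arg(z) = 153.4349 degrees


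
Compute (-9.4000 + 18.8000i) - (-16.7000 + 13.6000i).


Real: -9.4 + 16.7 = 7.3
Imag: 18.8 - 13.6 = 5.2

7.3000 + 5.2000i


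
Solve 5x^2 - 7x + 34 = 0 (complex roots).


disc = (-7)^2 - 4*5*34 = 49 - 680 = -631
sqrt(|disc|) = sqrt(631) = 25.1197
Real part = 7/(2*5) = 0.7000
Imag part = 25.1197/(2*5) = 2.5120

0.7000 ± 2.5120i


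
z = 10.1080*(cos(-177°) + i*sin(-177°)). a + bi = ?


a = 10.1080*cos(-177°) = 10.1080*(-0.9986295) = -10.0941
b = 10.1080*sin(-177°) = 10.1080*(-0.052336) = -0.5290

-10.0941 - 0.5290i


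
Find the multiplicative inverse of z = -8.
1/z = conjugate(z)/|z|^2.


|z|^2 = 64+0 = 64
1/z = (-8 - 0i)/64

1/z = -0.1250 + 0i


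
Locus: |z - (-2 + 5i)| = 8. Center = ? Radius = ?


|z - z0| = r is a circle with center z0 and radius r.
Center = (-2, 5), radius = 8

Circle with center (-2, 5) and radius 8


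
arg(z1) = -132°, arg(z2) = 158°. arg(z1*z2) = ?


arg(z1*z2) = -132° + 158° = 26°
Normalized to (-180°, 180°]: 26°

26°


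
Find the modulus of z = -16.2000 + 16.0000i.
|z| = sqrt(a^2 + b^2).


|z| = sqrt((-16.2)^2 + 16^2) = sqrt(262.44 + 256) = sqrt(518.44) = 22.7693

|z| = 22.7693


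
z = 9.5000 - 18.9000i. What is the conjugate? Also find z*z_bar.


z_bar = 9.5000 + 18.9000i
z*z_bar = 9.5^2 + (-18.9)^2 = 90.25 + 357.21 = 447.46

z_bar = 9.5000 + 18.9000i, z*z_bar = 447.46


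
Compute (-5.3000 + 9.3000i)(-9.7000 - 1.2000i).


Real = -5.3*(-9.7) - 9.3*(-1.2) = 51.41 - (-11.16) = 62.57
Imag = -5.3*(-1.2) - (9.7)*9.3 = 6.36 - (90.21) = -83.85

62.5700 - 83.8500i


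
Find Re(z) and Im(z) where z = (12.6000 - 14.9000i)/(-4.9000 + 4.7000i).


Multiply by conjugate: (12.6000 - 14.9000i)(-4.9000 - 4.7000i) / ((-4.9)^2 + 4.7^2)
Numerator real = 12.6*(-4.9) - (14.9)*4.7 = -131.77
Numerator imag = -14.9*(-4.9) - 12.6*4.7 = 13.79
Denominator = 46.1
Re(z) = -131.77/46.1 = -2.8584
Im(z) = 13.79/46.1 = 0.2991

Re(z) = -2.8584, Im(z) = 0.2991


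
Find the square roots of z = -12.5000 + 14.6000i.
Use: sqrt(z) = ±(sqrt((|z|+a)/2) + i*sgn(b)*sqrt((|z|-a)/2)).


|z| = sqrt(156.25+213.16) = 19.2200
sqrt((|z|+a)/2) = sqrt((19.2200+(-12.5))/2) = sqrt(3.3600) = 1.8330
sqrt((|z|-a)/2) = sqrt((19.2200-(-12.5))/2) = sqrt(15.8600) = 3.9825

±(1.8330 + 3.9825i) i.e. 1.8330 + 3.9825i and -1.8330 - 3.9825i


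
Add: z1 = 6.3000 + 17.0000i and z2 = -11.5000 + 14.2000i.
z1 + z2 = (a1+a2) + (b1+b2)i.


Real: 6.3 - 11.5 = -5.2
Imag: 17 + 14.2 = 31.2

-5.2000 + 31.2000i


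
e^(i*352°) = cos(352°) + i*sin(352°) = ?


cos(352°) = 0.9903
sin(352°) = -0.1392

e^(i*352°) = 0.9903 - 0.1392i


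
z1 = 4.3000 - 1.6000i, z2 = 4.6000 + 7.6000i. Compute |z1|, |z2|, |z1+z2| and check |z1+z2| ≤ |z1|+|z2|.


|z1| = sqrt(4.3^2 + (-1.6)^2) = sqrt(21.05) = 4.5880
|z2| = sqrt(4.6^2 + 7.6^2) = sqrt(78.92) = 8.8837
z1+z2 = 8.9000 + 6.0000i
|z1+z2| = sqrt(115.21) = 10.7336
|z1|+|z2| = 4.5880 + 8.8837 = 13.4717

|z1+z2| = 10.7336 ≤ |z1|+|z2| = 13.4717 (verified)


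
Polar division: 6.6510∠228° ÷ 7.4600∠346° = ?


r = 6.6510 / 7.4600 = 0.8916
theta = 228° - 346° = -118° = 242° (mod 360)

0.8916 cis(242°)


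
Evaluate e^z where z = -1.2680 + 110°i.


e^-1.2680 = 0.2814
cos(110°) = -0.342
sin(110°) = 0.9397
Real = 0.2814*(-0.342) = -0.0962
Imag = 0.2814*0.9397 = 0.2644

-0.0962 + 0.2644i


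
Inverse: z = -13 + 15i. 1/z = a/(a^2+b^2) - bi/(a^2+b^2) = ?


|z|^2 = 169+225 = 394
1/z = (-13 - 15i)/394

1/z = -0.0330 - 0.0381i


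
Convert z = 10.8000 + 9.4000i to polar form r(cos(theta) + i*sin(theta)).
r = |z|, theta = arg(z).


r = sqrt(116.64+88.36) = sqrt(205) = 14.3178
theta = atan2(9.4, 10.8) = 41.0353 degrees

r = 14.3178, theta = 41.0353 degrees


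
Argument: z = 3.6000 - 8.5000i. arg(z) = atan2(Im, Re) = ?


Re = 3.6, Im = -8.5
arg = atan2(-8.5, 3.6) = -67.0459 degrees

arg(z) = -67.0459 degrees


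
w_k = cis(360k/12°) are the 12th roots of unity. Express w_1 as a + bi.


Angle = 360*1/12 = 30°
a = cos(30°) = 0.8660
b = sin(30°) = 0.5000

0.8660 + 0.5000i


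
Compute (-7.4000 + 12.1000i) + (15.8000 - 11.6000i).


Real: -7.4 + 15.8 = 8.4
Imag: 12.1 - 11.6 = 0.5

8.4000 + 0.5000i


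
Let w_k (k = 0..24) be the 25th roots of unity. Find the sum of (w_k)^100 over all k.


The roots are w_k = w^k with w = e^(2*pi*i/25), and (w^k)^100 = (w^100)^k.
So S = 1 + u + u^2 + ... + u^(24) with u = w^100.
100 = 4*25 + 0, so 100 is a multiple of 25 and u = (w^25)^4 = 1.
Every one of the 25 terms equals 1: S = 25

S = 25


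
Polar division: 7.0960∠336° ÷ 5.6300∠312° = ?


r = 7.0960 / 5.6300 = 1.2604
theta = 336° - 312° = 24° = 24° (mod 360)

1.2604 cis(24°)


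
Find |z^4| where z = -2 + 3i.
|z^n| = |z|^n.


|z| = sqrt(4+9) = sqrt(13) = 3.6056
|z^4| = |z|^4 = (sqrt(13))^4 = 13^2 = 169

|z^4| = 169


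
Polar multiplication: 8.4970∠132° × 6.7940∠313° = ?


r = 8.4970 * 6.7940 = 57.7286
theta = 132° + 313° = 445° = 85° (mod 360)

57.7286 cis(85°)


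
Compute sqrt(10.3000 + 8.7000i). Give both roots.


|z| = sqrt(106.09+75.69) = 13.4826
sqrt((|z|+a)/2) = sqrt((13.4826+10.3)/2) = sqrt(11.8913) = 3.4484
sqrt((|z|-a)/2) = sqrt((13.4826-10.3)/2) = sqrt(1.5913) = 1.2615

±(3.4484 + 1.2615i) i.e. 3.4484 + 1.2615i and -3.4484 - 1.2615i


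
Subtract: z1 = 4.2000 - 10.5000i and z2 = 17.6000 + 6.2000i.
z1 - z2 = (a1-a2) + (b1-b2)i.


Real: 4.2 - 17.6 = -13.4
Imag: -10.5 - 6.2 = -16.7

-13.4000 - 16.7000i


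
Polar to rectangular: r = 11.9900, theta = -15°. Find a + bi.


a = 11.9900*cos(-15°) = 11.9900*0.96593 = 11.5815
b = 11.9900*sin(-15°) = 11.9900*(-0.258819) = -3.1032

11.5815 - 3.1032i


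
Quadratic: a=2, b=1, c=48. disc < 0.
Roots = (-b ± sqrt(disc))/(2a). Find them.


disc = 1^2 - 4*2*48 = 1 - 384 = -383
sqrt(|disc|) = sqrt(383) = 19.5704
Real part = -1/(2*2) = -0.2500
Imag part = 19.5704/(2*2) = 4.8926

-0.2500 ± 4.8926i


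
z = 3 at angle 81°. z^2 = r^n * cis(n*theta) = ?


r^2 = 3^2 = 9
n*theta = 2*81° = 162° = 162° (mod 360)
a = 9*cos(162°) = -8.5595
b = 9*sin(162°) = 2.7812

9 cis(162°) = -8.5595 + 2.7812i


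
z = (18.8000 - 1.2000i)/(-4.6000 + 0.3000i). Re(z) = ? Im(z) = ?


Multiply by conjugate: (18.8000 - 1.2000i)(-4.6000 - 0.3000i) / ((-4.6)^2 + 0.3^2)
Numerator real = 18.8*(-4.6) - (1.2)*0.3 = -86.84
Numerator imag = -1.2*(-4.6) - 18.8*0.3 = -0.12
Denominator = 21.25
Re(z) = -86.84/21.25 = -4.0866
Im(z) = -0.12/21.25 = -0.0056

Re(z) = -4.0866, Im(z) = -0.0056


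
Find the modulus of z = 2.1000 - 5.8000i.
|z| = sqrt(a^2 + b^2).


|z| = sqrt(2.1^2 + (-5.8)^2) = sqrt(4.41 + 33.64) = sqrt(38.05) = 6.1685

|z| = 6.1685


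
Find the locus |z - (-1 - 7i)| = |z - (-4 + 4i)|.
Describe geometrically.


Equal distances means the locus is the perpendicular bisector of z1 and z2.
Midpoint = ((-1+(-4))/2, (-7+4)/2) = (-2.5000, -1.5000)

Perpendicular bisector through (-2.5000, -1.5000)


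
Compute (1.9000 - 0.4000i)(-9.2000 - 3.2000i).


Real = 1.9*(-9.2) - (-0.4)*(-3.2) = -17.48 - 1.28 = -18.76
Imag = 1.9*(-3.2) - (9.2)*(-0.4) = -6.08 + 3.68 = -2.4

-18.7600 - 2.4000i


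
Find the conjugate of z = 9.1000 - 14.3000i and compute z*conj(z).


z_bar = 9.1000 + 14.3000i
z*z_bar = 9.1^2 + (-14.3)^2 = 82.81 + 204.49 = 287.3

z_bar = 9.1000 + 14.3000i, z*z_bar = 287.3


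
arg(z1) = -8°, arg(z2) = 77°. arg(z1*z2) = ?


arg(z1*z2) = -8° + 77° = 69°
Normalized to (-180°, 180°]: 69°

69°


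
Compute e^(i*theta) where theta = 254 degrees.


cos(254°) = -0.2756
sin(254°) = -0.9613

e^(i*254°) = -0.2756 - 0.9613i


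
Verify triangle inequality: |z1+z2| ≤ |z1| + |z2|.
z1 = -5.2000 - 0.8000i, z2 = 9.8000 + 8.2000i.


|z1| = sqrt((-5.2)^2 + (-0.8)^2) = sqrt(27.68) = 5.2612
|z2| = sqrt(9.8^2 + 8.2^2) = sqrt(163.28) = 12.7781
z1+z2 = 4.6000 + 7.4000i
|z1+z2| = sqrt(75.92) = 8.7132
|z1|+|z2| = 5.2612 + 12.7781 = 18.0393

|z1+z2| = 8.7132 ≤ |z1|+|z2| = 18.0393 (verified)


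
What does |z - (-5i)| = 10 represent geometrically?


|z - z0| = r is a circle with center z0 and radius r.
Center = (0, -5), radius = 10

Circle with center (0, -5) and radius 10


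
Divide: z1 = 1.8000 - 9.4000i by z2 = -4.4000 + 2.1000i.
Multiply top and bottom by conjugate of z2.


Conjugate of z2 = -4.4000 - 2.1000i
Numerator: (1.8000 - 9.4000i)(-4.4000 - 2.1000i) = -27.6600 + 37.5800i
Denominator: (-4.4)^2 + 2.1^2 = 23.77
Result = (-27.6600 + 37.5800i)/23.77

-1.1637 + 1.5810i


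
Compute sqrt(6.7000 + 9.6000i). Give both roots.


|z| = sqrt(44.89+92.16) = 11.7068
sqrt((|z|+a)/2) = sqrt((11.7068+6.7)/2) = sqrt(9.2034) = 3.0337
sqrt((|z|-a)/2) = sqrt((11.7068-6.7)/2) = sqrt(2.5034) = 1.5822

±(3.0337 + 1.5822i) i.e. 3.0337 + 1.5822i and -3.0337 - 1.5822i


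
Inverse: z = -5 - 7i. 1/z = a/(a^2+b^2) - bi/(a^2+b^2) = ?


|z|^2 = 25+49 = 74
1/z = (-5 + 7i)/74

1/z = -0.0676 + 0.0946i


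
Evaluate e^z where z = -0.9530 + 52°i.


e^-0.9530 = 0.38558
cos(52°) = 0.6157
sin(52°) = 0.788
Real = 0.38558*0.6157 = 0.2374
Imag = 0.38558*0.788 = 0.3038

0.2374 + 0.3038i


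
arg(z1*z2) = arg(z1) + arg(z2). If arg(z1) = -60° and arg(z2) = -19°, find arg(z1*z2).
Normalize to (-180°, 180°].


arg(z1*z2) = -60° - 19° = -79°
Normalized to (-180°, 180°]: -79°

-79°


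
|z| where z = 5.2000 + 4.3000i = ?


|z| = sqrt(5.2^2 + 4.3^2) = sqrt(27.04 + 18.49) = sqrt(45.53) = 6.7476

|z| = 6.7476


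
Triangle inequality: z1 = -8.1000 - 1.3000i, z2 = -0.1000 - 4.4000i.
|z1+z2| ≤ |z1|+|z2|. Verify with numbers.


|z1| = sqrt((-8.1)^2 + (-1.3)^2) = sqrt(67.3) = 8.2037
|z2| = sqrt((-0.1)^2 + (-4.4)^2) = sqrt(19.37) = 4.4011
z1+z2 = -8.2000 - 5.7000i
|z1+z2| = sqrt(99.73) = 9.9865
|z1|+|z2| = 8.2037 + 4.4011 = 12.6048

|z1+z2| = 9.9865 ≤ |z1|+|z2| = 12.6048 (verified)


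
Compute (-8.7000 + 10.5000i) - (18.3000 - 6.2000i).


Real: -8.7 - 18.3 = -27
Imag: 10.5 + 6.2 = 16.7

-27.0000 + 16.7000i


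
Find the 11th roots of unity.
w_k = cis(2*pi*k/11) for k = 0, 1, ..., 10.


The 11th roots of unity are cis(360k/11°) for k=0..10
Angle step = 360/11 = 32.7273°
Primitive root: cis(32.7273°)
Primitive root = 0.8413 + 0.5406i

11 roots at angles: 0°, 32.7273°, 65.4545°, 98.1818°, 130.9091°, 163.6364°, 196.3636°, 229.0909°, 261.8182°, 294.5455°, 327.2727°


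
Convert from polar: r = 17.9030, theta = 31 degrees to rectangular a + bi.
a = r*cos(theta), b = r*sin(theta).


a = 17.9030*cos(31°) = 17.9030*0.85717 = 15.3459
b = 17.9030*sin(31°) = 17.9030*0.515038 = 9.2207

15.3459 + 9.2207i


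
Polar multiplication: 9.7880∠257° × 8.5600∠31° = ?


r = 9.7880 * 8.5600 = 83.7853
theta = 257° + 31° = 288° = 288° (mod 360)

83.7853 cis(288°)


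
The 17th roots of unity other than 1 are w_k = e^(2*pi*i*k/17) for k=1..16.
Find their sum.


With w = e^(2*pi*i/17), all 17 of the 17th roots of unity w^0 = 1, w, ..., w^(16) sum to 0: 1 + w + ... + w^(16) = (1 - w^17)/(1 - w) = 0 since w^17 = 1, w ≠ 1.
Removing the root 1: w + w^2 + ... + w^(16) = 0 - 1 = -1

Sum = -1


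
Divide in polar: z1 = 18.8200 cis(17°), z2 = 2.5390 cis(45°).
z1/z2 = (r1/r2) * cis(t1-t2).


r = 18.8200 / 2.5390 = 7.4124
theta = 17° - 45° = -28° = 332° (mod 360)

7.4124 cis(332°)


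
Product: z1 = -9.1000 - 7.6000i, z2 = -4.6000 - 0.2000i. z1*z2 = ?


Real = -9.1*(-4.6) - (-7.6)*(-0.2) = 41.86 - 1.52 = 40.34
Imag = -9.1*(-0.2) - (4.6)*(-7.6) = 1.82 + 34.96 = 36.78

40.3400 + 36.7800i


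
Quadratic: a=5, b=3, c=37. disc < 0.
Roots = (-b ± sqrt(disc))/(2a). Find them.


disc = 3^2 - 4*5*37 = 9 - 740 = -731
sqrt(|disc|) = sqrt(731) = 27.0370
Real part = -3/(2*5) = -0.3000
Imag part = 27.0370/(2*5) = 2.7037

-0.3000 ± 2.7037i


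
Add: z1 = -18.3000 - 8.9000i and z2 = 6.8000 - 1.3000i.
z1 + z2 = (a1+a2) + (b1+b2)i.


Real: -18.3 + 6.8 = -11.5
Imag: -8.9 - 1.3 = -10.2

-11.5000 - 10.2000i


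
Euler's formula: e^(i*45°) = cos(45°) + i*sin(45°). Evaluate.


cos(45°) = 0.7071
sin(45°) = 0.7071

e^(i*45°) = 0.7071 + 0.7071i


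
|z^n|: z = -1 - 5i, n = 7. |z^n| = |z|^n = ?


|z| = sqrt(1+25) = sqrt(26) = 5.0990
|z^7| = |z|^7 = (sqrt(26))^7 = 26^3 * sqrt(26) = 17576*sqrt(26)

|z^7| = 17576*sqrt(26) ≈ 89620.3670


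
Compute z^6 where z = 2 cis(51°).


r^6 = 2^6 = 64
n*theta = 6*51° = 306° = 306° (mod 360)
a = 64*cos(306°) = 37.6183
b = 64*sin(306°) = -51.7771

64 cis(306°) = 37.6183 - 51.7771i


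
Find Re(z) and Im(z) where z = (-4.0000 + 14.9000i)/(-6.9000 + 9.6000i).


Multiply by conjugate: (-4.0000 + 14.9000i)(-6.9000 - 9.6000i) / ((-6.9)^2 + 9.6^2)
Numerator real = -4*(-6.9) + 14.9*9.6 = 170.64
Numerator imag = 14.9*(-6.9) - (-4)*9.6 = -64.41
Denominator = 139.77
Re(z) = 170.64/139.77 = 1.2209
Im(z) = -64.41/139.77 = -0.4608

Re(z) = 1.2209, Im(z) = -0.4608


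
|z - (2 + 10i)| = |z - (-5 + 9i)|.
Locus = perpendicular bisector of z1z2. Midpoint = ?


Equal distances means the locus is the perpendicular bisector of z1 and z2.
Midpoint = ((2+(-5))/2, (10+9)/2) = (-1.5000, 9.5000)

Perpendicular bisector through (-1.5000, 9.5000)


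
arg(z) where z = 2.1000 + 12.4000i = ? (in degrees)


Re = 2.1, Im = 12.4
arg = atan2(12.4, 2.1) = 80.3879 degrees

arg(z) = 80.3879 degrees


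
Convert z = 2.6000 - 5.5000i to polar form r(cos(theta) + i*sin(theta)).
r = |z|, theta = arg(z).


r = sqrt(6.76+30.25) = sqrt(37.01) = 6.0836
theta = atan2(-5.5, 2.6) = -64.6986 degrees

r = 6.0836, theta = -64.6986 degrees


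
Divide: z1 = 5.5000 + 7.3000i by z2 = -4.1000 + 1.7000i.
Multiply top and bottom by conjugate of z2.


Conjugate of z2 = -4.1000 - 1.7000i
Numerator: (5.5000 + 7.3000i)(-4.1000 - 1.7000i) = -10.1400 - 39.2800i
Denominator: (-4.1)^2 + 1.7^2 = 19.7
Result = (-10.1400 - 39.2800i)/19.7

-0.5147 - 1.9939i


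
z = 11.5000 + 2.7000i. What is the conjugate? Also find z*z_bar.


z_bar = 11.5000 - 2.7000i
z*z_bar = 11.5^2 + 2.7^2 = 132.25 + 7.29 = 139.54

z_bar = 11.5000 - 2.7000i, z*z_bar = 139.54


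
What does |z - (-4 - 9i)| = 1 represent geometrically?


|z - z0| = r is a circle with center z0 and radius r.
Center = (-4, -9), radius = 1

Circle with center (-4, -9) and radius 1


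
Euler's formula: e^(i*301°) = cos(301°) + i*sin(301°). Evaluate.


cos(301°) = 0.5150
sin(301°) = -0.8572

e^(i*301°) = 0.5150 - 0.8572i


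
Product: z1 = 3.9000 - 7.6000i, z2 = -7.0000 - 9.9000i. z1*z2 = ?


Real = 3.9*(-7) - (-7.6)*(-9.9) = -27.3 - 75.24 = -102.54
Imag = 3.9*(-9.9) - (7)*(-7.6) = -38.61 + 53.2 = 14.59

-102.5400 + 14.5900i


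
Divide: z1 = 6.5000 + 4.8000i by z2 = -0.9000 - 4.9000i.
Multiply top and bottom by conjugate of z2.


Conjugate of z2 = -0.9000 + 4.9000i
Numerator: (6.5000 + 4.8000i)(-0.9000 + 4.9000i) = -29.3700 + 27.5300i
Denominator: (-0.9)^2 + (-4.9)^2 = 24.82
Result = (-29.3700 + 27.5300i)/24.82

-1.1833 + 1.1092i


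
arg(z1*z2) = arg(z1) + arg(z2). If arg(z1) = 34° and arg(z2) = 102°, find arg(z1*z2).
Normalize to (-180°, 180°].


arg(z1*z2) = 34° + 102° = 136°
Normalized to (-180°, 180°]: 136°

136°


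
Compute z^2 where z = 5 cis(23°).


r^2 = 5^2 = 25
n*theta = 2*23° = 46° = 46° (mod 360)
a = 25*cos(46°) = 17.3665
b = 25*sin(46°) = 17.9835

25 cis(46°) = 17.3665 + 17.9835i


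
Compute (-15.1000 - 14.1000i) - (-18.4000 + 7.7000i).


Real: -15.1 + 18.4 = 3.3
Imag: -14.1 - 7.7 = -21.8

3.3000 - 21.8000i


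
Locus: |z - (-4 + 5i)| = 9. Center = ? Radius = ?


|z - z0| = r is a circle with center z0 and radius r.
Center = (-4, 5), radius = 9

Circle with center (-4, 5) and radius 9


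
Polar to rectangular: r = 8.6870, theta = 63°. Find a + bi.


a = 8.6870*cos(63°) = 8.6870*0.45399 = 3.9438
b = 8.6870*sin(63°) = 8.6870*0.89101 = 7.7402

3.9438 + 7.7402i


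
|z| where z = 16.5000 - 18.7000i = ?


|z| = sqrt(16.5^2 + (-18.7)^2) = sqrt(272.25 + 349.69) = sqrt(621.94) = 24.9387

|z| = 24.9387


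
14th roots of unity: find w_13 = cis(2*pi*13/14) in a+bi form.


Angle = 360*13/14 = 334.2857°
a = cos(334.2857°) = 0.9010
b = sin(334.2857°) = -0.4339

0.9010 - 0.4339i


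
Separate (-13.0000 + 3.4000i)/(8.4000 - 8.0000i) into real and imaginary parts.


Multiply by conjugate: (-13.0000 + 3.4000i)(8.4000 + 8.0000i) / (8.4^2 + (-8)^2)
Numerator real = -13*8.4 + 3.4*(-8) = -136.4
Numerator imag = 3.4*8.4 - (-13)*(-8) = -75.44
Denominator = 134.56
Re(z) = -136.4/134.56 = -1.0137
Im(z) = -75.44/134.56 = -0.5606

Re(z) = -1.0137, Im(z) = -0.5606


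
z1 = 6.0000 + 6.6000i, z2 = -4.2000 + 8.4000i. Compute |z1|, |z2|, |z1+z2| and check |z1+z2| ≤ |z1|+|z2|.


|z1| = sqrt(6^2 + 6.6^2) = sqrt(79.56) = 8.9196
|z2| = sqrt((-4.2)^2 + 8.4^2) = sqrt(88.2) = 9.3915
z1+z2 = 1.8000 + 15.0000i
|z1+z2| = sqrt(228.24) = 15.1076
|z1|+|z2| = 8.9196 + 9.3915 = 18.3111

|z1+z2| = 15.1076 ≤ |z1|+|z2| = 18.3111 (verified)


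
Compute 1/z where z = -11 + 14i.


|z|^2 = 121+196 = 317
1/z = (-11 - 14i)/317

1/z = -0.0347 - 0.0442i


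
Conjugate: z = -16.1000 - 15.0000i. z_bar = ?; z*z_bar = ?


z_bar = -16.1000 + 15.0000i
z*z_bar = (-16.1)^2 + (-15)^2 = 259.21 + 225 = 484.21

z_bar = -16.1000 + 15.0000i, z*z_bar = 484.21


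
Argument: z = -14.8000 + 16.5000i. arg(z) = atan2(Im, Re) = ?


Re = -14.8, Im = 16.5
arg = atan2(16.5, -14.8) = 131.8911 degrees

arg(z) = 131.8911 degrees


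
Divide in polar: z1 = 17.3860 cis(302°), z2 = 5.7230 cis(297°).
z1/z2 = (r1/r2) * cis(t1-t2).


r = 17.3860 / 5.7230 = 3.0379
theta = 302° - 297° = 5° = 5° (mod 360)

3.0379 cis(5°)


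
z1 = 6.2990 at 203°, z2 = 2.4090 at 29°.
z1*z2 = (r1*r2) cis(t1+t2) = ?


r = 6.2990 * 2.4090 = 15.1743
theta = 203° + 29° = 232° = 232° (mod 360)

15.1743 cis(232°)


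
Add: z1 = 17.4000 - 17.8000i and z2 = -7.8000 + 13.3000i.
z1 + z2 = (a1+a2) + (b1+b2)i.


Real: 17.4 - 7.8 = 9.6
Imag: -17.8 + 13.3 = -4.5

9.6000 - 4.5000i


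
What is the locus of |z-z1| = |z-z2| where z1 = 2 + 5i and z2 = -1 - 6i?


Equal distances means the locus is the perpendicular bisector of z1 and z2.
Midpoint = ((2+(-1))/2, (5+(-6))/2) = (0.5000, -0.5000)

Perpendicular bisector through (0.5000, -0.5000)


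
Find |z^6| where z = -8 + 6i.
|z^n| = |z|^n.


|z| = sqrt(64+36) = sqrt(100) = 10
|z^6| = |z|^6 = 10^6 = 1000000

|z^6| = 1000000


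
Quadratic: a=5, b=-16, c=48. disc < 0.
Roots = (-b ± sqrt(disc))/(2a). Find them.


disc = (-16)^2 - 4*5*48 = 256 - 960 = -704
sqrt(|disc|) = sqrt(704) = 26.5330
Real part = 16/(2*5) = 1.6000
Imag part = 26.5330/(2*5) = 2.6533

1.6000 ± 2.6533i


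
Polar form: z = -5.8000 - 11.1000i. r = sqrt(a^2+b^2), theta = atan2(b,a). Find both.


r = sqrt(33.64+123.21) = sqrt(156.85) = 12.5240
theta = atan2(-11.1, -5.8) = -117.5881 degrees

r = 12.5240, theta = -117.5881 degrees


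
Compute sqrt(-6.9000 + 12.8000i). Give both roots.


|z| = sqrt(47.61+163.84) = 14.5413
sqrt((|z|+a)/2) = sqrt((14.5413+(-6.9))/2) = sqrt(3.8207) = 1.9547
sqrt((|z|-a)/2) = sqrt((14.5413-(-6.9))/2) = sqrt(10.7207) = 3.2742

±(1.9547 + 3.2742i) i.e. 1.9547 + 3.2742i and -1.9547 - 3.2742i


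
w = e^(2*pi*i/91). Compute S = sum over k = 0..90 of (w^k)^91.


The roots are w_k = w^k with w = e^(2*pi*i/91), and (w^k)^91 = (w^91)^k.
So S = 1 + u + u^2 + ... + u^(90) with u = w^91.
91 = 1*91 + 0, so 91 is a multiple of 91 and u = (w^91)^1 = 1.
Every one of the 91 terms equals 1: S = 91

S = 91


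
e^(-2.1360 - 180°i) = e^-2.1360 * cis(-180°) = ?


e^-2.1360 = 0.1181
cos(-180°) = -1
sin(-180°) = 0
Real = 0.1181*(-1) = -0.1181
Imag = 0.1181*0 = 0

-0.1181 + 0i


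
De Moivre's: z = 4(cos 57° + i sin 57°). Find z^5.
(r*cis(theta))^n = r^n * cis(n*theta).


r^5 = 4^5 = 1024
n*theta = 5*57° = 285° = 285° (mod 360)
a = 1024*cos(285°) = 265.0307
b = 1024*sin(285°) = -989.1080

1024 cis(285°) = 265.0307 - 989.1080i


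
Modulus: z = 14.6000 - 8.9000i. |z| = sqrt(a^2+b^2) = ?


|z| = sqrt(14.6^2 + (-8.9)^2) = sqrt(213.16 + 79.21) = sqrt(292.37) = 17.0988

|z| = 17.0988


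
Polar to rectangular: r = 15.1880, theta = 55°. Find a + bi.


a = 15.1880*cos(55°) = 15.1880*0.57358 = 8.7115
b = 15.1880*sin(55°) = 15.1880*0.81915 = 12.4413

8.7115 + 12.4413i


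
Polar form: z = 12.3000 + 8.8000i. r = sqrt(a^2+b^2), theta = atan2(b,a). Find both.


r = sqrt(151.29+77.44) = sqrt(228.73) = 15.1238
theta = atan2(8.8, 12.3) = 35.5817 degrees

r = 15.1238, theta = 35.5817 degrees
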